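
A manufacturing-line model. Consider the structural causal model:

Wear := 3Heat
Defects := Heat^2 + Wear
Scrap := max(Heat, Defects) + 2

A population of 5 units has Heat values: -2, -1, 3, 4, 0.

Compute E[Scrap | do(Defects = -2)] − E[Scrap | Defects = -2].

Under do(Defects=-2), Defects's equation is replaced by Defects=-2 for every unit. Per-unit Scrap: 0, 1, 5, 6, 2. Mean = 2.8.
E[Scrap|Defects=-2] averages over only the 2 units with Defects=-2 (Heat = -2, -1): Scrap = 0, 1, mean 0.5.
Difference = 2.8 − 0.5 = 2.3.

2.3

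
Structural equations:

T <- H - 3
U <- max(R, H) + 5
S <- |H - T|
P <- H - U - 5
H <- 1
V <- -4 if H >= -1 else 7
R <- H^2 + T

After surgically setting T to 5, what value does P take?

-15

Under do(T=5), the mechanism T <- H - 3 is discarded; T is fixed at 5.
R = H^2 + T  [with H=1, T=5]  = 6
U = max(R, H) + 5  [with R=6, H=1]  = 11
P = H - U - 5  [with H=1, U=11]  = -15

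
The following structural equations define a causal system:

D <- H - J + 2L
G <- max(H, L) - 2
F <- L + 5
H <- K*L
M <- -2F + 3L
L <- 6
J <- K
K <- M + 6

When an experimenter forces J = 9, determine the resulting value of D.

Intervening sets J = 9 and removes its equation (J <- K).
F = L + 5  [with L=6]  = 11
M = -2F + 3L  [with F=11, L=6]  = -4
K = M + 6  [with M=-4]  = 2
H = K*L  [with K=2, L=6]  = 12
D = H - J + 2L  [with H=12, J=9, L=6]  = 15

15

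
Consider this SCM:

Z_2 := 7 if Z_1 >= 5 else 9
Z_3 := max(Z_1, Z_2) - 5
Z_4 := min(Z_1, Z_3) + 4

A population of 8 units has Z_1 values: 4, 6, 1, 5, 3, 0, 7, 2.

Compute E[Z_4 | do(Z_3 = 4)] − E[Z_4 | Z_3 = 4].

do(Z_3=4) breaks Z_3's dependence on Z_1. With Z_3=4 fixed, Z_4 across the units is 8, 8, 5, 8, 7, 4, 8, 6, mean 6.75.
Conditioning on Z_3=4 selects the 5 unit(s) with Z_1 ∈ {4, 1, 3, 0, 2}. Their Z_4 values: 8, 5, 7, 4, 6. Mean = 6.
Difference = 6.75 − 6 = 0.75.

0.75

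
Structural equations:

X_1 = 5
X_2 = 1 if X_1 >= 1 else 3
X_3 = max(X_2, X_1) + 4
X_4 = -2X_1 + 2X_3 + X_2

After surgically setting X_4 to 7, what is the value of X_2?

The intervention breaks the incoming arrows to X_4: X_4 = -2X_1 + 2X_3 + X_2 no longer applies, and X_4 = 7.
Since X_2 is not a descendant of the intervened variable, it is unaffected.
X_2 = 1 if X_1 >= 1 else 3  [with X_1=5]  = 1

1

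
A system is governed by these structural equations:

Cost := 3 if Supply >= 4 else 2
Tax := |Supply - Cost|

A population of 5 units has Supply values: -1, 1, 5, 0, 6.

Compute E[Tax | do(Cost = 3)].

2.8

Every unit gets Cost=3 under the intervention. Tax values become 4, 2, 2, 3, 3; E[Tax|do(Cost=3)] = 2.8.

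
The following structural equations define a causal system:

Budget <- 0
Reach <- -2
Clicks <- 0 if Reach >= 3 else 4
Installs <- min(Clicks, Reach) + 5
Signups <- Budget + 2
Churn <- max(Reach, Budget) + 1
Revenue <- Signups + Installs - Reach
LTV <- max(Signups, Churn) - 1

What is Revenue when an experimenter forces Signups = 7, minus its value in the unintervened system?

5

Under do(Signups=7), the mechanism Signups <- Budget + 2 is discarded; Signups is fixed at 7.
Clicks = 0 if Reach >= 3 else 4  [with Reach=-2]  = 4
Installs = min(Clicks, Reach) + 5  [with Clicks=4, Reach=-2]  = 3
Revenue = Signups + Installs - Reach  [with Signups=7, Installs=3, Reach=-2]  = 12
Without intervention: Clicks = 0 if Reach >= 3 else 4  [with Reach=-2]  = 4; Installs = min(Clicks, Reach) + 5  [with Clicks=4, Reach=-2]  = 3; Signups = Budget + 2  [with Budget=0]  = 2; Revenue = Signups + Installs - Reach  [with Signups=2, Installs=3, Reach=-2]  = 7.
Change = 12 − 7 = 5.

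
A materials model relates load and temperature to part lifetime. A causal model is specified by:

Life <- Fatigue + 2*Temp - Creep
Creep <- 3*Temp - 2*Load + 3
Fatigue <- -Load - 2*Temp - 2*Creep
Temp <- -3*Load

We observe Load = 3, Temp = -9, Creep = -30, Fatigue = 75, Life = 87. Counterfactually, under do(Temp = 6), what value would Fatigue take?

Under do(Temp=6), the mechanism Temp <- -3*Load is discarded; Temp is fixed at 6.
Creep = 3*Temp - 2*Load + 3  [with Temp=6, Load=3]  = 15
Fatigue = -Load - 2*Temp - 2*Creep  [with Load=3, Temp=6, Creep=15]  = -45

-45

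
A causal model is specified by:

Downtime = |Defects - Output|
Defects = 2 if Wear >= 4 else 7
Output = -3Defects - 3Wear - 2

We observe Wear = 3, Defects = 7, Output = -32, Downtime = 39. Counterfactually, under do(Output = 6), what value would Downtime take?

The intervention breaks the incoming arrows to Output: Output = -3Defects - 3Wear - 2 no longer applies, and Output = 6.
Defects = 2 if Wear >= 4 else 7  [with Wear=3]  = 7
Downtime = |Defects - Output|  [with Defects=7, Output=6]  = 1

1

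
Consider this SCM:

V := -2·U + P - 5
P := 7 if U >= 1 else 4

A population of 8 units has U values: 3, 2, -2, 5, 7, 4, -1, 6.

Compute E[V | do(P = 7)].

-4

Every unit gets P=7 under the intervention. V values become -4, -2, 6, -8, -12, -6, 4, -10; E[V|do(P=7)] = -4.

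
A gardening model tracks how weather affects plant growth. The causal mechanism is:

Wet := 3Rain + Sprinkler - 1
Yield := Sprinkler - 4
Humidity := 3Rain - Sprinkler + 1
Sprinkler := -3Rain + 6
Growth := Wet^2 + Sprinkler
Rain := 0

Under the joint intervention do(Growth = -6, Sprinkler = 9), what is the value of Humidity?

-8

The joint intervention fixes Growth = -6, Sprinkler = 9, removing each variable's own equation.
Humidity = 3Rain - Sprinkler + 1  [with Rain=0, Sprinkler=9]  = -8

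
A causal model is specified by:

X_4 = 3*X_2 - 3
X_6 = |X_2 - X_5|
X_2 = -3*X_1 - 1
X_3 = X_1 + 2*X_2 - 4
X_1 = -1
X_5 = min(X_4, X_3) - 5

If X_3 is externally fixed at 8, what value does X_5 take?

do(X_3=8) replaces the equation X_3 = X_1 + 2*X_2 - 4 with the constant X_3 = 8.
X_2 = -3*X_1 - 1  [with X_1=-1]  = 2
X_4 = 3*X_2 - 3  [with X_2=2]  = 3
X_5 = min(X_4, X_3) - 5  [with X_4=3, X_3=8]  = -2

-2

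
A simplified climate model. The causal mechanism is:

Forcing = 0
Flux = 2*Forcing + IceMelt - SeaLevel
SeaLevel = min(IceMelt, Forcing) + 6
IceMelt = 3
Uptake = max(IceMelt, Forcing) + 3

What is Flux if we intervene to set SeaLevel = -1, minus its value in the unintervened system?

7

The intervention breaks the incoming arrows to SeaLevel: SeaLevel = min(IceMelt, Forcing) + 6 no longer applies, and SeaLevel = -1.
Flux = 2*Forcing + IceMelt - SeaLevel  [with Forcing=0, IceMelt=3, SeaLevel=-1]  = 4
Without intervention: SeaLevel = min(IceMelt, Forcing) + 6  [with IceMelt=3, Forcing=0]  = 6; Flux = 2*Forcing + IceMelt - SeaLevel  [with Forcing=0, IceMelt=3, SeaLevel=6]  = -3.
Change = 4 − (-3) = 7.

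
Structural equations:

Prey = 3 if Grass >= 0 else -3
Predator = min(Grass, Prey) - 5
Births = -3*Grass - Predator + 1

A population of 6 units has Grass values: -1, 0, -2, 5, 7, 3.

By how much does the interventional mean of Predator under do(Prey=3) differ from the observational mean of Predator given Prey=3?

-1.25

Every unit gets Prey=3 under the intervention. Predator values become -6, -5, -7, -2, -2, -2; E[Predator|do(Prey=3)] = -4.
Conditioning on Prey=3 selects the 4 unit(s) with Grass ∈ {0, 5, 7, 3}. Their Predator values: -5, -2, -2, -2. Mean = -2.75.
Difference = -4 − (-2.75) = -1.25.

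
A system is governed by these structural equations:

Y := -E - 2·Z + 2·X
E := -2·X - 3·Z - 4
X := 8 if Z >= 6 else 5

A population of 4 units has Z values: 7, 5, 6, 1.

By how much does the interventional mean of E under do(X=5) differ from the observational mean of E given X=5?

-5.25

Every unit gets X=5 under the intervention. E values become -35, -29, -32, -17; E[E|do(X=5)] = -28.25.
Observing X=5 restricts to units where X's equation naturally yields 5: Z ∈ {5, 1}. In that subpopulation E = -29, -17, mean -23.
Difference = -28.25 − (-23) = -5.25.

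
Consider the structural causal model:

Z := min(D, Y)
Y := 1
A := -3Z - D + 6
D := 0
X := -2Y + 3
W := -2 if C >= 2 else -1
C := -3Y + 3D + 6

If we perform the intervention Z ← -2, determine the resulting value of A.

Intervening sets Z = -2 and removes its equation (Z := min(D, Y)).
A = -3Z - D + 6  [with Z=-2, D=0]  = 12

12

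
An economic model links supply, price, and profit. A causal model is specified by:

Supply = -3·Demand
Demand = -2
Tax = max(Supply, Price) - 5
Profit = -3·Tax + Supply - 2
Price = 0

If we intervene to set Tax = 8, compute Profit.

-20

Intervening sets Tax = 8 and removes its equation (Tax = max(Supply, Price) - 5).
Supply = -3·Demand  [with Demand=-2]  = 6
Profit = -3·Tax + Supply - 2  [with Tax=8, Supply=6]  = -20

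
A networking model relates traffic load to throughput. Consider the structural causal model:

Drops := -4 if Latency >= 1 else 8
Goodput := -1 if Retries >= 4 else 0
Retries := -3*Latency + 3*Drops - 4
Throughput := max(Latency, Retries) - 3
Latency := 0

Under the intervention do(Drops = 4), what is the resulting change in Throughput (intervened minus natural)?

Under do(Drops=4), the mechanism Drops := -4 if Latency >= 1 else 8 is discarded; Drops is fixed at 4.
Retries = -3*Latency + 3*Drops - 4  [with Latency=0, Drops=4]  = 8
Throughput = max(Latency, Retries) - 3  [with Latency=0, Retries=8]  = 5
Without intervention: Drops = -4 if Latency >= 1 else 8  [with Latency=0]  = 8; Retries = -3*Latency + 3*Drops - 4  [with Latency=0, Drops=8]  = 20; Throughput = max(Latency, Retries) - 3  [with Latency=0, Retries=20]  = 17.
Change = 5 − 17 = -12.

-12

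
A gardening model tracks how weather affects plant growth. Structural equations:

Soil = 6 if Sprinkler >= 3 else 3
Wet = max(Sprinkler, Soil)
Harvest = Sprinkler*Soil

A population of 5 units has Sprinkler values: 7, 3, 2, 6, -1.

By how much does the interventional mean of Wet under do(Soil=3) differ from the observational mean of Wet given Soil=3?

1.4

Every unit gets Soil=3 under the intervention. Wet values become 7, 3, 3, 6, 3; E[Wet|do(Soil=3)] = 4.4.
E[Wet|Soil=3] averages over only the 2 units with Soil=3 (Sprinkler = 2, -1): Wet = 3, 3, mean 3.
Difference = 4.4 − 3 = 1.4.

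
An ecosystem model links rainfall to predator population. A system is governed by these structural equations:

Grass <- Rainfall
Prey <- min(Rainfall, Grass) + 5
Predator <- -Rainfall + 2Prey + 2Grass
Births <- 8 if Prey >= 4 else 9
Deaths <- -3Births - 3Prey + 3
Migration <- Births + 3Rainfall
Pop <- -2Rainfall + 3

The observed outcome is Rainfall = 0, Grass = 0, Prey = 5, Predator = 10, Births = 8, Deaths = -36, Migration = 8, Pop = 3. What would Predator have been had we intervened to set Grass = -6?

Under do(Grass=-6), the mechanism Grass <- Rainfall is discarded; Grass is fixed at -6.
Prey = min(Rainfall, Grass) + 5  [with Rainfall=0, Grass=-6]  = -1
Predator = -Rainfall + 2Prey + 2Grass  [with Rainfall=0, Prey=-1, Grass=-6]  = -14

-14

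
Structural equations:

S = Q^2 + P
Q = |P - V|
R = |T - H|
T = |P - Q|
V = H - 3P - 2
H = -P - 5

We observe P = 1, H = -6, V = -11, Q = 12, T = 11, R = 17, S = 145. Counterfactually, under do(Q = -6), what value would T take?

7

Intervening sets Q = -6 and removes its equation (Q = |P - V|).
T = |P - Q|  [with P=1, Q=-6]  = 7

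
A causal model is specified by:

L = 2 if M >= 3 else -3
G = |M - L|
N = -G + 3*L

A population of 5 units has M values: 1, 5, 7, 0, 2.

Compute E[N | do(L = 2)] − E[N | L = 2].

The intervention sets L=2 in all 5 units regardless of M. Recomputing N per unit gives 5, 3, 1, 4, 6; average 3.8.
E[N|L=2] averages over only the 2 units with L=2 (M = 5, 7): N = 3, 1, mean 2.
Difference = 3.8 − 2 = 1.8.

1.8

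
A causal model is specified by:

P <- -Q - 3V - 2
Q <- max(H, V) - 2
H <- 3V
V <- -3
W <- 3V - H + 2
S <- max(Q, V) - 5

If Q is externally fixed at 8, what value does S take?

Under do(Q=8), the mechanism Q <- max(H, V) - 2 is discarded; Q is fixed at 8.
S = max(Q, V) - 5  [with Q=8, V=-3]  = 3

3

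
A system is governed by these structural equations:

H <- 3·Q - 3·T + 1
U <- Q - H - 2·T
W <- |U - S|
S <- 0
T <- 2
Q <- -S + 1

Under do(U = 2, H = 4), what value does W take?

2

Setting U = 2, H = 4 by intervention discards those variables' equations.
W = |U - S|  [with U=2, S=0]  = 2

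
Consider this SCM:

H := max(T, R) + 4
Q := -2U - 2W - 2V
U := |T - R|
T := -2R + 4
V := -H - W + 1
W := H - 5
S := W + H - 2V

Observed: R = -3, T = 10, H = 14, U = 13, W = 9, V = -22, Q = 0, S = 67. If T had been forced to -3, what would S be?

-11

do(T=-3) replaces the equation T := -2R + 4 with the constant T = -3.
H = max(T, R) + 4  [with T=-3, R=-3]  = 1
W = H - 5  [with H=1]  = -4
V = -H - W + 1  [with H=1, W=-4]  = 4
S = W + H - 2V  [with W=-4, H=1, V=4]  = -11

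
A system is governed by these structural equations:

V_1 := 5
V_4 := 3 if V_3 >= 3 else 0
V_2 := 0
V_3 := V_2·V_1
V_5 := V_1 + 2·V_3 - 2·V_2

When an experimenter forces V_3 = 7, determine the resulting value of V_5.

19

do(V_3=7) replaces the equation V_3 := V_2·V_1 with the constant V_3 = 7.
V_5 = V_1 + 2·V_3 - 2·V_2  [with V_1=5, V_3=7, V_2=0]  = 19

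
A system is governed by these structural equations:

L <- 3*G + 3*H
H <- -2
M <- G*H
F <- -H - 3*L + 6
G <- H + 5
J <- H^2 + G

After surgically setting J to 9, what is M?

do(J=9) replaces the equation J <- H^2 + G with the constant J = 9.
Since M is not a descendant of the intervened variable, it is unaffected.
G = H + 5  [with H=-2]  = 3
M = G*H  [with G=3, H=-2]  = -6

-6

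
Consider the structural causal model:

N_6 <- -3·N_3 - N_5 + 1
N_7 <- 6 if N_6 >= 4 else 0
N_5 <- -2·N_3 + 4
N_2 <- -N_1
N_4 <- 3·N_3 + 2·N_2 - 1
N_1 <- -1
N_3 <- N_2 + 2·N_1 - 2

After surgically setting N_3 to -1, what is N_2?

1

Under do(N_3=-1), the mechanism N_3 <- N_2 + 2·N_1 - 2 is discarded; N_3 is fixed at -1.
Since N_2 is not a descendant of the intervened variable, it is unaffected.
N_2 = -N_1  [with N_1=-1]  = 1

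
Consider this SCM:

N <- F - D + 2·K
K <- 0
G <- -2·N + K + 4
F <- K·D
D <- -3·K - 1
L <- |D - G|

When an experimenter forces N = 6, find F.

Under do(N=6), the mechanism N <- F - D + 2·K is discarded; N is fixed at 6.
Since F is not a descendant of the intervened variable, it is unaffected.
D = -3·K - 1  [with K=0]  = -1
F = K·D  [with K=0, D=-1]  = 0

0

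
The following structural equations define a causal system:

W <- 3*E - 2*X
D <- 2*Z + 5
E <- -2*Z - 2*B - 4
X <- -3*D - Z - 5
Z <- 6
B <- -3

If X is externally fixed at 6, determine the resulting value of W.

The intervention breaks the incoming arrows to X: X <- -3*D - Z - 5 no longer applies, and X = 6.
E = -2*Z - 2*B - 4  [with Z=6, B=-3]  = -10
W = 3*E - 2*X  [with E=-10, X=6]  = -42

-42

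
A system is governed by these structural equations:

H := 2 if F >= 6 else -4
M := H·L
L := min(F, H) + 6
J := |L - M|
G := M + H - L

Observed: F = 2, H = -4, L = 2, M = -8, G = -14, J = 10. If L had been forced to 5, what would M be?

The intervention breaks the incoming arrows to L: L := min(F, H) + 6 no longer applies, and L = 5.
H = 2 if F >= 6 else -4  [with F=2]  = -4
M = H·L  [with H=-4, L=5]  = -20

-20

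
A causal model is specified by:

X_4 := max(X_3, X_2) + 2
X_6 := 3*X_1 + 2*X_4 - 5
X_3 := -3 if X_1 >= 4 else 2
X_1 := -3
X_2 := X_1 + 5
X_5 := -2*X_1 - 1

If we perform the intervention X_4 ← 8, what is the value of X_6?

Under do(X_4=8), the mechanism X_4 := max(X_3, X_2) + 2 is discarded; X_4 is fixed at 8.
X_6 = 3*X_1 + 2*X_4 - 5  [with X_1=-3, X_4=8]  = 2

2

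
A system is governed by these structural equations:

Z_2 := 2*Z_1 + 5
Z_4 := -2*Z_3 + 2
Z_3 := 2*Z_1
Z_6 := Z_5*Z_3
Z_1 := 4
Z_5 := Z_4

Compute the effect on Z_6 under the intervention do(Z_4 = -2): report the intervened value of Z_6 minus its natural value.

96

Under do(Z_4=-2), the mechanism Z_4 := -2*Z_3 + 2 is discarded; Z_4 is fixed at -2.
Z_3 = 2*Z_1  [with Z_1=4]  = 8
Z_5 = Z_4  [with Z_4=-2]  = -2
Z_6 = Z_5*Z_3  [with Z_5=-2, Z_3=8]  = -16
Without intervention: Z_3 = 2*Z_1  [with Z_1=4]  = 8; Z_4 = -2*Z_3 + 2  [with Z_3=8]  = -14; Z_5 = Z_4  [with Z_4=-14]  = -14; Z_6 = Z_5*Z_3  [with Z_5=-14, Z_3=8]  = -112.
Change = -16 − (-112) = 96.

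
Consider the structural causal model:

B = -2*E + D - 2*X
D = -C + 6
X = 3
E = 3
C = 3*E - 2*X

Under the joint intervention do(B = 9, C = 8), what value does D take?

-2

Under do(B = 9, C = 8), each intervened variable's structural equation is replaced by its fixed value.
D = -C + 6  [with C=8]  = -2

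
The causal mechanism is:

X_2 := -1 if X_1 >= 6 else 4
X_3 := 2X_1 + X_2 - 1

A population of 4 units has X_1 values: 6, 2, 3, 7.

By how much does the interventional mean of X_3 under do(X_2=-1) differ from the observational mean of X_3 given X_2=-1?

-4

Every unit gets X_2=-1 under the intervention. X_3 values become 10, 2, 4, 12; E[X_3|do(X_2=-1)] = 7.
Conditioning on X_2=-1 selects the 2 unit(s) with X_1 ∈ {6, 7}. Their X_3 values: 10, 12. Mean = 11.
Difference = 7 − 11 = -4.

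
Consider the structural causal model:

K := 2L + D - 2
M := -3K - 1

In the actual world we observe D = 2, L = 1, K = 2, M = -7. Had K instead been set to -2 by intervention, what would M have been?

The intervention breaks the incoming arrows to K: K := 2L + D - 2 no longer applies, and K = -2.
M = -3K - 1  [with K=-2]  = 5

5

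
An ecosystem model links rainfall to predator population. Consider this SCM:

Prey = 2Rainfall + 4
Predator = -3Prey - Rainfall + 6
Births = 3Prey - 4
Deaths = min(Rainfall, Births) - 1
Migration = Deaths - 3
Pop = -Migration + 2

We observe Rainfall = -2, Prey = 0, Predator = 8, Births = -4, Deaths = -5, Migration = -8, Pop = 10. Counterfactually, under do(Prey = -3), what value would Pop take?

19

Under do(Prey=-3), the mechanism Prey = 2Rainfall + 4 is discarded; Prey is fixed at -3.
Births = 3Prey - 4  [with Prey=-3]  = -13
Deaths = min(Rainfall, Births) - 1  [with Rainfall=-2, Births=-13]  = -14
Migration = Deaths - 3  [with Deaths=-14]  = -17
Pop = -Migration + 2  [with Migration=-17]  = 19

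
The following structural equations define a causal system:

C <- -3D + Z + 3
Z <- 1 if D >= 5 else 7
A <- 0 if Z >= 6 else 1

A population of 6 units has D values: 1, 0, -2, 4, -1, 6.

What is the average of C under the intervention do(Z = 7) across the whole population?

Every unit gets Z=7 under the intervention. C values become 7, 10, 16, -2, 13, -8; E[C|do(Z=7)] = 6.

6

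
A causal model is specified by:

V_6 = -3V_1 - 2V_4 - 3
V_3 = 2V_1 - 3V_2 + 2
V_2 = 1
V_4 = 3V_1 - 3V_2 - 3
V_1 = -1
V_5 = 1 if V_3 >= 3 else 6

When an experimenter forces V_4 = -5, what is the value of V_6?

10

Under do(V_4=-5), the mechanism V_4 = 3V_1 - 3V_2 - 3 is discarded; V_4 is fixed at -5.
V_6 = -3V_1 - 2V_4 - 3  [with V_1=-1, V_4=-5]  = 10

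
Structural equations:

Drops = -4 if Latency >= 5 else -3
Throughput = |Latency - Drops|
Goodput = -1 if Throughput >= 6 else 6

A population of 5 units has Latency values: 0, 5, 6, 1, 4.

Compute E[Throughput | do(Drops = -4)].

7.2

Every unit gets Drops=-4 under the intervention. Throughput values become 4, 9, 10, 5, 8; E[Throughput|do(Drops=-4)] = 7.2.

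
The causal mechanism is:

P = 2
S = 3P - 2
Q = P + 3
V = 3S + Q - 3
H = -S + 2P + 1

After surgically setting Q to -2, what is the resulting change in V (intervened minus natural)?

The intervention breaks the incoming arrows to Q: Q = P + 3 no longer applies, and Q = -2.
S = 3P - 2  [with P=2]  = 4
V = 3S + Q - 3  [with S=4, Q=-2]  = 7
Without intervention: S = 3P - 2  [with P=2]  = 4; Q = P + 3  [with P=2]  = 5; V = 3S + Q - 3  [with S=4, Q=5]  = 14.
Change = 7 − 14 = -7.

-7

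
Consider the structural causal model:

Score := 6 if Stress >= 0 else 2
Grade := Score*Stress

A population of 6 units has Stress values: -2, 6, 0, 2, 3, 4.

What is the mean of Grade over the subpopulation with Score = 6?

E[Grade|Score=6] averages over only the 5 units with Score=6 (Stress = 6, 0, 2, 3, 4): Grade = 36, 0, 12, 18, 24, mean 18.

18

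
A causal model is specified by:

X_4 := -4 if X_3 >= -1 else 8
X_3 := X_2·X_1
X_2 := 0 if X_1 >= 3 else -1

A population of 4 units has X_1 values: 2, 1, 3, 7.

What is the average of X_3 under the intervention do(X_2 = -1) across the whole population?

-3.25

The intervention sets X_2=-1 in all 4 units regardless of X_1. Recomputing X_3 per unit gives -2, -1, -3, -7; average -3.25.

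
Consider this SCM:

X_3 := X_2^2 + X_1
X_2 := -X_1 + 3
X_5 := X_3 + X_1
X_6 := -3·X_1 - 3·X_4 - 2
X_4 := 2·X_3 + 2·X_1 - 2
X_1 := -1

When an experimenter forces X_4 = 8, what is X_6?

-23

Under do(X_4=8), the mechanism X_4 := 2·X_3 + 2·X_1 - 2 is discarded; X_4 is fixed at 8.
X_6 = -3·X_1 - 3·X_4 - 2  [with X_1=-1, X_4=8]  = -23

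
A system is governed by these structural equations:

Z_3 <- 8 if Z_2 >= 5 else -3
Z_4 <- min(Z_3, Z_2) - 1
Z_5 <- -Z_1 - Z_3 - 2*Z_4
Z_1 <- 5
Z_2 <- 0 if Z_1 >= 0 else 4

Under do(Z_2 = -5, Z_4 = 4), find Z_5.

-10

Setting Z_2 = -5, Z_4 = 4 by intervention discards those variables' equations.
Z_3 = 8 if Z_2 >= 5 else -3  [with Z_2=-5]  = -3
Z_5 = -Z_1 - Z_3 - 2*Z_4  [with Z_1=5, Z_3=-3, Z_4=4]  = -10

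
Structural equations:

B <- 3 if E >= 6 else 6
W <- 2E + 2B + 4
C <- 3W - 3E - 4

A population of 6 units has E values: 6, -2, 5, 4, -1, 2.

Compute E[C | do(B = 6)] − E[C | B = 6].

Every unit gets B=6 under the intervention. C values become 62, 38, 59, 56, 41, 50; E[C|do(B=6)] = 51.
Observing B=6 restricts to units where B's equation naturally yields 6: E ∈ {-2, 5, 4, -1, 2}. In that subpopulation C = 38, 59, 56, 41, 50, mean 48.8.
Difference = 51 − 48.8 = 2.2.

2.2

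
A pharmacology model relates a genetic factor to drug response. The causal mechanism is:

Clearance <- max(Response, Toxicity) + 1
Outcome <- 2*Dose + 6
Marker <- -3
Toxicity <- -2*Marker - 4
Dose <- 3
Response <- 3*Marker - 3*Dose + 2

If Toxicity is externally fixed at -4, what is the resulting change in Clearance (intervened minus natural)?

Intervening sets Toxicity = -4 and removes its equation (Toxicity <- -2*Marker - 4).
Response = 3*Marker - 3*Dose + 2  [with Marker=-3, Dose=3]  = -16
Clearance = max(Response, Toxicity) + 1  [with Response=-16, Toxicity=-4]  = -3
Without intervention: Response = 3*Marker - 3*Dose + 2  [with Marker=-3, Dose=3]  = -16; Toxicity = -2*Marker - 4  [with Marker=-3]  = 2; Clearance = max(Response, Toxicity) + 1  [with Response=-16, Toxicity=2]  = 3.
Change = -3 − 3 = -6.

-6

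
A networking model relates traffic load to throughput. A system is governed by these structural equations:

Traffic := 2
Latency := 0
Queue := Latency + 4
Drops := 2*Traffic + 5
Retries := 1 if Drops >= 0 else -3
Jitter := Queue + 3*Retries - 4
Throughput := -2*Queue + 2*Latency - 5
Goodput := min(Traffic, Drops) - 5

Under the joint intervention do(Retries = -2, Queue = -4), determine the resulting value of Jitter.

The joint intervention fixes Retries = -2, Queue = -4, removing each variable's own equation.
Jitter = Queue + 3*Retries - 4  [with Queue=-4, Retries=-2]  = -14

-14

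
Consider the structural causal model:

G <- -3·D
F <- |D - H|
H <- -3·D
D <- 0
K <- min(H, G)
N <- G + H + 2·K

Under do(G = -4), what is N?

do(G=-4) replaces the equation G <- -3·D with the constant G = -4.
H = -3·D  [with D=0]  = 0
K = min(H, G)  [with H=0, G=-4]  = -4
N = G + H + 2·K  [with G=-4, H=0, K=-4]  = -12

-12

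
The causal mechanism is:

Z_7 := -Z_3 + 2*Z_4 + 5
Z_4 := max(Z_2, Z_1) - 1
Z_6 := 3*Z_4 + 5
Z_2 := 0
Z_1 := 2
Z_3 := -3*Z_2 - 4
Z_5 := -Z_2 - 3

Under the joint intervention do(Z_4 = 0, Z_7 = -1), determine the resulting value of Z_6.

The joint intervention fixes Z_4 = 0, Z_7 = -1, removing each variable's own equation.
Z_6 = 3*Z_4 + 5  [with Z_4=0]  = 5

5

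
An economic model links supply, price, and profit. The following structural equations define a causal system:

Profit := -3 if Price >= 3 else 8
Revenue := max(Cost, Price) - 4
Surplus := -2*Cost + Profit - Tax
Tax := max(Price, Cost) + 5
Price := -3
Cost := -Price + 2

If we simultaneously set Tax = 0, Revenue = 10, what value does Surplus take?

-2

The joint intervention fixes Tax = 0, Revenue = 10, removing each variable's own equation.
Cost = -Price + 2  [with Price=-3]  = 5
Profit = -3 if Price >= 3 else 8  [with Price=-3]  = 8
Surplus = -2*Cost + Profit - Tax  [with Cost=5, Profit=8, Tax=0]  = -2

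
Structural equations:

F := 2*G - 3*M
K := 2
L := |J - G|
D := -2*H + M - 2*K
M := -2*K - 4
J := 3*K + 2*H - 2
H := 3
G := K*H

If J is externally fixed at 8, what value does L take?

do(J=8) replaces the equation J := 3*K + 2*H - 2 with the constant J = 8.
G = K*H  [with K=2, H=3]  = 6
L = |J - G|  [with J=8, G=6]  = 2

2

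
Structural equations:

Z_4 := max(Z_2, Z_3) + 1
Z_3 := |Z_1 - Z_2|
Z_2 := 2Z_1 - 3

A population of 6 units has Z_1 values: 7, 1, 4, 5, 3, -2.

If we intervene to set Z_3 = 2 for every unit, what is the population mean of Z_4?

Every unit gets Z_3=2 under the intervention. Z_4 values become 12, 3, 6, 8, 4, 3; E[Z_4|do(Z_3=2)] = 6.

6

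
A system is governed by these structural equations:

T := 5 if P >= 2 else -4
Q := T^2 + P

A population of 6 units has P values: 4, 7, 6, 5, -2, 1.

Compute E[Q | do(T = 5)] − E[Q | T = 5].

The intervention sets T=5 in all 6 units regardless of P. Recomputing Q per unit gives 29, 32, 31, 30, 23, 26; average 28.5.
E[Q|T=5] averages over only the 4 units with T=5 (P = 4, 7, 6, 5): Q = 29, 32, 31, 30, mean 30.5.
Difference = 28.5 − 30.5 = -2.

-2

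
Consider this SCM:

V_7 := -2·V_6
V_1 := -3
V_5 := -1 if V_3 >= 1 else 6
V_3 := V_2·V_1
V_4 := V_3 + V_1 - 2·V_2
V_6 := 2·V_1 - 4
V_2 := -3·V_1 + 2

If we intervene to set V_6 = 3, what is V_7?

-6

Intervening sets V_6 = 3 and removes its equation (V_6 := 2·V_1 - 4).
V_7 = -2·V_6  [with V_6=3]  = -6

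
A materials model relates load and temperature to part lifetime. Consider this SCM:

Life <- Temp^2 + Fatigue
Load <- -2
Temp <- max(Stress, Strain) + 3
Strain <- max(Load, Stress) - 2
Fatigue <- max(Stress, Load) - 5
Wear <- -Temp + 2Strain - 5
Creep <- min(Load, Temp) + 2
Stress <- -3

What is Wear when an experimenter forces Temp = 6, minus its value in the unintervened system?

Under do(Temp=6), the mechanism Temp <- max(Stress, Strain) + 3 is discarded; Temp is fixed at 6.
Strain = max(Load, Stress) - 2  [with Load=-2, Stress=-3]  = -4
Wear = -Temp + 2Strain - 5  [with Temp=6, Strain=-4]  = -19
Without intervention: Strain = max(Load, Stress) - 2  [with Load=-2, Stress=-3]  = -4; Temp = max(Stress, Strain) + 3  [with Stress=-3, Strain=-4]  = 0; Wear = -Temp + 2Strain - 5  [with Temp=0, Strain=-4]  = -13.
Change = -19 − (-13) = -6.

-6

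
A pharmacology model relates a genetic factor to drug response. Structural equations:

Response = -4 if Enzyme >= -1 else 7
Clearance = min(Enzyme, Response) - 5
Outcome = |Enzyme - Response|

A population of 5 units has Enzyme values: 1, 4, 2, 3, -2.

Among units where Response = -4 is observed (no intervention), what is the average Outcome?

6.5

Conditioning on Response=-4 selects the 4 unit(s) with Enzyme ∈ {1, 4, 2, 3}. Their Outcome values: 5, 8, 6, 7. Mean = 6.5.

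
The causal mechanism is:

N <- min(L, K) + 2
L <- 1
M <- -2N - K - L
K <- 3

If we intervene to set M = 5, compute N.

3

Under do(M=5), the mechanism M <- -2N - K - L is discarded; M is fixed at 5.
Since N is not a descendant of the intervened variable, it is unaffected.
N = min(L, K) + 2  [with L=1, K=3]  = 3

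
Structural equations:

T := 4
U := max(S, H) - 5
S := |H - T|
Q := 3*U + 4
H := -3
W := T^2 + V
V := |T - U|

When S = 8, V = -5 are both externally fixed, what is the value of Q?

Under do(S = 8, V = -5), each intervened variable's structural equation is replaced by its fixed value.
U = max(S, H) - 5  [with S=8, H=-3]  = 3
Q = 3*U + 4  [with U=3]  = 13

13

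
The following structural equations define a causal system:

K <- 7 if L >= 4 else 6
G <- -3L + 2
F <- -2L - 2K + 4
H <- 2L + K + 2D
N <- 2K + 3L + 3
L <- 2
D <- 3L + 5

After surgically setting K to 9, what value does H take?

do(K=9) replaces the equation K <- 7 if L >= 4 else 6 with the constant K = 9.
D = 3L + 5  [with L=2]  = 11
H = 2L + K + 2D  [with L=2, K=9, D=11]  = 35

35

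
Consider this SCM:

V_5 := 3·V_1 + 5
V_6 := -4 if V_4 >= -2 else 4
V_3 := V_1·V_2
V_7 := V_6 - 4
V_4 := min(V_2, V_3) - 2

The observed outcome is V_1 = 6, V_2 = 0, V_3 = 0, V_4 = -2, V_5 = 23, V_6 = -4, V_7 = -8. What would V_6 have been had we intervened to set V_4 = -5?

4

Under do(V_4=-5), the mechanism V_4 := min(V_2, V_3) - 2 is discarded; V_4 is fixed at -5.
V_6 = -4 if V_4 >= -2 else 4  [with V_4=-5]  = 4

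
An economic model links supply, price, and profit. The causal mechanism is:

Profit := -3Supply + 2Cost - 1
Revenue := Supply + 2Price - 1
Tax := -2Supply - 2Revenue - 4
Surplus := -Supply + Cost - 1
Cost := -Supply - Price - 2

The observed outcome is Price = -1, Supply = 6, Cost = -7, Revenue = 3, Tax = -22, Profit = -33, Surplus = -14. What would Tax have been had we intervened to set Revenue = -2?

Intervening sets Revenue = -2 and removes its equation (Revenue := Supply + 2Price - 1).
Tax = -2Supply - 2Revenue - 4  [with Supply=6, Revenue=-2]  = -12

-12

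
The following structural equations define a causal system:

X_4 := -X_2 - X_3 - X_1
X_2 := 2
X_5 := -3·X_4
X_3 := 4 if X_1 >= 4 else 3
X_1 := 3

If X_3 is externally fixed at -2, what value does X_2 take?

Under do(X_3=-2), the mechanism X_3 := 4 if X_1 >= 4 else 3 is discarded; X_3 is fixed at -2.
Since X_2 is not a descendant of the intervened variable, it is unaffected.

2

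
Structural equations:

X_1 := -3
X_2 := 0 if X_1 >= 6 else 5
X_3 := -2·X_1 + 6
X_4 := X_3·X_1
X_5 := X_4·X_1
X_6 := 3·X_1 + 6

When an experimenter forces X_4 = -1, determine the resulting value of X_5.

3

Intervening sets X_4 = -1 and removes its equation (X_4 := X_3·X_1).
X_5 = X_4·X_1  [with X_4=-1, X_1=-3]  = 3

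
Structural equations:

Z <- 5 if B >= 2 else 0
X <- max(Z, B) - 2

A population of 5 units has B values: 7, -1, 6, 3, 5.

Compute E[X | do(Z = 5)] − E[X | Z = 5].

Every unit gets Z=5 under the intervention. X values become 5, 3, 4, 3, 3; E[X|do(Z=5)] = 3.6.
Observing Z=5 restricts to units where Z's equation naturally yields 5: B ∈ {7, 6, 3, 5}. In that subpopulation X = 5, 4, 3, 3, mean 3.75.
Difference = 3.6 − 3.75 = -0.15.

-0.15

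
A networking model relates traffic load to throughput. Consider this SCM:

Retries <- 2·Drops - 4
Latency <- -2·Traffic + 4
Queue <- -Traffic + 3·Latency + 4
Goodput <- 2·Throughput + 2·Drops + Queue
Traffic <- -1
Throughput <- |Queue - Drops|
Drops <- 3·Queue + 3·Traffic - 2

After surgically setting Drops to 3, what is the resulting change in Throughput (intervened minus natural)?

-21

Under do(Drops=3), the mechanism Drops <- 3·Queue + 3·Traffic - 2 is discarded; Drops is fixed at 3.
Latency = -2·Traffic + 4  [with Traffic=-1]  = 6
Queue = -Traffic + 3·Latency + 4  [with Traffic=-1, Latency=6]  = 23
Throughput = |Queue - Drops|  [with Queue=23, Drops=3]  = 20
Without intervention: Latency = -2·Traffic + 4  [with Traffic=-1]  = 6; Queue = -Traffic + 3·Latency + 4  [with Traffic=-1, Latency=6]  = 23; Drops = 3·Queue + 3·Traffic - 2  [with Queue=23, Traffic=-1]  = 64; Throughput = |Queue - Drops|  [with Queue=23, Drops=64]  = 41.
Change = 20 − 41 = -21.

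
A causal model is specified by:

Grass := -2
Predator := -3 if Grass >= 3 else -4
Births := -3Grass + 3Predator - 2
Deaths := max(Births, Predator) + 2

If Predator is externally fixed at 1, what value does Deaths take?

Under do(Predator=1), the mechanism Predator := -3 if Grass >= 3 else -4 is discarded; Predator is fixed at 1.
Births = -3Grass + 3Predator - 2  [with Grass=-2, Predator=1]  = 7
Deaths = max(Births, Predator) + 2  [with Births=7, Predator=1]  = 9

9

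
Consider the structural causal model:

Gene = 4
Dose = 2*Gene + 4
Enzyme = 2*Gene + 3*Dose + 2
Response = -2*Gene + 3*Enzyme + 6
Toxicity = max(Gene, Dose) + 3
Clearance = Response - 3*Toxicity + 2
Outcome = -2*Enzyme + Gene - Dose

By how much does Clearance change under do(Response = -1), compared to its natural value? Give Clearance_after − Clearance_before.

-137

Under do(Response=-1), the mechanism Response = -2*Gene + 3*Enzyme + 6 is discarded; Response is fixed at -1.
Dose = 2*Gene + 4  [with Gene=4]  = 12
Toxicity = max(Gene, Dose) + 3  [with Gene=4, Dose=12]  = 15
Clearance = Response - 3*Toxicity + 2  [with Response=-1, Toxicity=15]  = -44
Without intervention: Dose = 2*Gene + 4  [with Gene=4]  = 12; Enzyme = 2*Gene + 3*Dose + 2  [with Gene=4, Dose=12]  = 46; Response = -2*Gene + 3*Enzyme + 6  [with Gene=4, Enzyme=46]  = 136; Toxicity = max(Gene, Dose) + 3  [with Gene=4, Dose=12]  = 15; Clearance = Response - 3*Toxicity + 2  [with Response=136, Toxicity=15]  = 93.
Change = -44 − 93 = -137.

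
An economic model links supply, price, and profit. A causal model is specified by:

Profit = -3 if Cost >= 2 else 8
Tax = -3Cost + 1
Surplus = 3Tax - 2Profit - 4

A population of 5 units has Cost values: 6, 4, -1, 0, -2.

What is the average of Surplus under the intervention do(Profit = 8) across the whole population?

The intervention sets Profit=8 in all 5 units regardless of Cost. Recomputing Surplus per unit gives -71, -53, -8, -17, 1; average -29.6.

-29.6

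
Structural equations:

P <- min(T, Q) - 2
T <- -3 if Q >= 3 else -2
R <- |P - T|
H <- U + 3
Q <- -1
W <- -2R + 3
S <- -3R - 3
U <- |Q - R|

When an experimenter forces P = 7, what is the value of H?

13

The intervention breaks the incoming arrows to P: P <- min(T, Q) - 2 no longer applies, and P = 7.
T = -3 if Q >= 3 else -2  [with Q=-1]  = -2
R = |P - T|  [with P=7, T=-2]  = 9
U = |Q - R|  [with Q=-1, R=9]  = 10
H = U + 3  [with U=10]  = 13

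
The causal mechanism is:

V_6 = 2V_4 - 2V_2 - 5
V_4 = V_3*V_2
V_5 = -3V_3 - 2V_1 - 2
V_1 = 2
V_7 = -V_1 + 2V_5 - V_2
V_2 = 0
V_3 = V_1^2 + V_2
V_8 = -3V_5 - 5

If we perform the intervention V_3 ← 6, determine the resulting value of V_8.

67

The intervention breaks the incoming arrows to V_3: V_3 = V_1^2 + V_2 no longer applies, and V_3 = 6.
V_5 = -3V_3 - 2V_1 - 2  [with V_3=6, V_1=2]  = -24
V_8 = -3V_5 - 5  [with V_5=-24]  = 67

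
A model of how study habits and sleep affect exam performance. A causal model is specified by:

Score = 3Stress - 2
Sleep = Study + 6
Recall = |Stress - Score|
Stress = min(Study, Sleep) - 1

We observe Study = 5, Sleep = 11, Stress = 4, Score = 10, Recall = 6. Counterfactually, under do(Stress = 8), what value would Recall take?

do(Stress=8) replaces the equation Stress = min(Study, Sleep) - 1 with the constant Stress = 8.
Score = 3Stress - 2  [with Stress=8]  = 22
Recall = |Stress - Score|  [with Stress=8, Score=22]  = 14

14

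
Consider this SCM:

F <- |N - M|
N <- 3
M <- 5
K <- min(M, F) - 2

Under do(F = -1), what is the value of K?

The intervention breaks the incoming arrows to F: F <- |N - M| no longer applies, and F = -1.
K = min(M, F) - 2  [with M=5, F=-1]  = -3

-3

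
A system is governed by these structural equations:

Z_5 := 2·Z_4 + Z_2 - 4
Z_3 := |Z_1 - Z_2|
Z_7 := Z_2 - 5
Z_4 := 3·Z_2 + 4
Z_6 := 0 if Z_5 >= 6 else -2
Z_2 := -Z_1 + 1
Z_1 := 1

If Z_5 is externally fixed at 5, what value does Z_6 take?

The intervention breaks the incoming arrows to Z_5: Z_5 := 2·Z_4 + Z_2 - 4 no longer applies, and Z_5 = 5.
Z_6 = 0 if Z_5 >= 6 else -2  [with Z_5=5]  = -2

-2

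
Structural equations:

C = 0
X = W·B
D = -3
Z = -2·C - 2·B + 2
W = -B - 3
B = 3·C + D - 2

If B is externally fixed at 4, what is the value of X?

do(B=4) replaces the equation B = 3·C + D - 2 with the constant B = 4.
W = -B - 3  [with B=4]  = -7
X = W·B  [with W=-7, B=4]  = -28

-28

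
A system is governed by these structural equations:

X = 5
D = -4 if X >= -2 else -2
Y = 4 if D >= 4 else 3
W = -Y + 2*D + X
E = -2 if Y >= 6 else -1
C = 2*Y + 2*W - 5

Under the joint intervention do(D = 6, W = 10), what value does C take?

The joint intervention fixes D = 6, W = 10, removing each variable's own equation.
Y = 4 if D >= 4 else 3  [with D=6]  = 4
C = 2*Y + 2*W - 5  [with Y=4, W=10]  = 23

23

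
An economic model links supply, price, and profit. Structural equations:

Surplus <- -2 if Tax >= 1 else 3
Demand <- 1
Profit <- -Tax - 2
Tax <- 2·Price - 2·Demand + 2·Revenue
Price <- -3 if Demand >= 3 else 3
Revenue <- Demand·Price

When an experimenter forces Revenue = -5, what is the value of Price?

3

Under do(Revenue=-5), the mechanism Revenue <- Demand·Price is discarded; Revenue is fixed at -5.
Since Price is not a descendant of the intervened variable, it is unaffected.
Price = -3 if Demand >= 3 else 3  [with Demand=1]  = 3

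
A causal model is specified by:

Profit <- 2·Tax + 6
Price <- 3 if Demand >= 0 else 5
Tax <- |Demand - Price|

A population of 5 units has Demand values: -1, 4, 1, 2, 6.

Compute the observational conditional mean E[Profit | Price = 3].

Conditioning on Price=3 selects the 4 unit(s) with Demand ∈ {4, 1, 2, 6}. Their Profit values: 8, 10, 8, 12. Mean = 9.5.

9.5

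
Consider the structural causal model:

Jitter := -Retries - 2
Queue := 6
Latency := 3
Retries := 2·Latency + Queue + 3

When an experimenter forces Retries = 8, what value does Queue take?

Under do(Retries=8), the mechanism Retries := 2·Latency + Queue + 3 is discarded; Retries is fixed at 8.
Since Queue is not a descendant of the intervened variable, it is unaffected.

6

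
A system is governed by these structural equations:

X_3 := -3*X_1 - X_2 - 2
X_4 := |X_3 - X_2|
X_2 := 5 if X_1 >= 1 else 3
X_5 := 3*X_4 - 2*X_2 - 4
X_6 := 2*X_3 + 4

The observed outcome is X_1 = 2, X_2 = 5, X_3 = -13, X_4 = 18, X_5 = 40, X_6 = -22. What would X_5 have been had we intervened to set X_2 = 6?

44

do(X_2=6) replaces the equation X_2 := 5 if X_1 >= 1 else 3 with the constant X_2 = 6.
X_3 = -3*X_1 - X_2 - 2  [with X_1=2, X_2=6]  = -14
X_4 = |X_3 - X_2|  [with X_3=-14, X_2=6]  = 20
X_5 = 3*X_4 - 2*X_2 - 4  [with X_4=20, X_2=6]  = 44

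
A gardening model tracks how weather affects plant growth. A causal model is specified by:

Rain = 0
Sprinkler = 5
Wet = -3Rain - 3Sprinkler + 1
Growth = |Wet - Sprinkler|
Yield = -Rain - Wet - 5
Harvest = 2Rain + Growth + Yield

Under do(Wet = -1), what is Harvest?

The intervention breaks the incoming arrows to Wet: Wet = -3Rain - 3Sprinkler + 1 no longer applies, and Wet = -1.
Growth = |Wet - Sprinkler|  [with Wet=-1, Sprinkler=5]  = 6
Yield = -Rain - Wet - 5  [with Rain=0, Wet=-1]  = -4
Harvest = 2Rain + Growth + Yield  [with Rain=0, Growth=6, Yield=-4]  = 2

2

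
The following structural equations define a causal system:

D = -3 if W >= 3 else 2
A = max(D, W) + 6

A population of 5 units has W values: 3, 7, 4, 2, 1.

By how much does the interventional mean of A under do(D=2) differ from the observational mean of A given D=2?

1.6

The intervention sets D=2 in all 5 units regardless of W. Recomputing A per unit gives 9, 13, 10, 8, 8; average 9.6.
Conditioning on D=2 selects the 2 unit(s) with W ∈ {2, 1}. Their A values: 8, 8. Mean = 8.
Difference = 9.6 − 8 = 1.6.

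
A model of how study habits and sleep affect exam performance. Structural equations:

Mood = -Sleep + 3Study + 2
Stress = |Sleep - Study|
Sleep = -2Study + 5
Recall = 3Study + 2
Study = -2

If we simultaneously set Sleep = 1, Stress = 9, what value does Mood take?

Setting Sleep = 1, Stress = 9 by intervention discards those variables' equations.
Mood = -Sleep + 3Study + 2  [with Sleep=1, Study=-2]  = -5

-5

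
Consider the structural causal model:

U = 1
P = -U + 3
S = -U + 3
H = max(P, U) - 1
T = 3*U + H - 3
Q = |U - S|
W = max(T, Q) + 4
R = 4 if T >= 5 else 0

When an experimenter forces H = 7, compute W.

11

The intervention breaks the incoming arrows to H: H = max(P, U) - 1 no longer applies, and H = 7.
S = -U + 3  [with U=1]  = 2
T = 3*U + H - 3  [with U=1, H=7]  = 7
Q = |U - S|  [with U=1, S=2]  = 1
W = max(T, Q) + 4  [with T=7, Q=1]  = 11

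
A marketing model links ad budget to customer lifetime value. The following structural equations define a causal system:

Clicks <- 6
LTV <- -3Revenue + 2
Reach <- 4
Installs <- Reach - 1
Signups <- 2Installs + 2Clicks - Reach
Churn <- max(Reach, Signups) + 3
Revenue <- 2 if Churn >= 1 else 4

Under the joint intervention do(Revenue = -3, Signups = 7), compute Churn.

10

Setting Revenue = -3, Signups = 7 by intervention discards those variables' equations.
Churn = max(Reach, Signups) + 3  [with Reach=4, Signups=7]  = 10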